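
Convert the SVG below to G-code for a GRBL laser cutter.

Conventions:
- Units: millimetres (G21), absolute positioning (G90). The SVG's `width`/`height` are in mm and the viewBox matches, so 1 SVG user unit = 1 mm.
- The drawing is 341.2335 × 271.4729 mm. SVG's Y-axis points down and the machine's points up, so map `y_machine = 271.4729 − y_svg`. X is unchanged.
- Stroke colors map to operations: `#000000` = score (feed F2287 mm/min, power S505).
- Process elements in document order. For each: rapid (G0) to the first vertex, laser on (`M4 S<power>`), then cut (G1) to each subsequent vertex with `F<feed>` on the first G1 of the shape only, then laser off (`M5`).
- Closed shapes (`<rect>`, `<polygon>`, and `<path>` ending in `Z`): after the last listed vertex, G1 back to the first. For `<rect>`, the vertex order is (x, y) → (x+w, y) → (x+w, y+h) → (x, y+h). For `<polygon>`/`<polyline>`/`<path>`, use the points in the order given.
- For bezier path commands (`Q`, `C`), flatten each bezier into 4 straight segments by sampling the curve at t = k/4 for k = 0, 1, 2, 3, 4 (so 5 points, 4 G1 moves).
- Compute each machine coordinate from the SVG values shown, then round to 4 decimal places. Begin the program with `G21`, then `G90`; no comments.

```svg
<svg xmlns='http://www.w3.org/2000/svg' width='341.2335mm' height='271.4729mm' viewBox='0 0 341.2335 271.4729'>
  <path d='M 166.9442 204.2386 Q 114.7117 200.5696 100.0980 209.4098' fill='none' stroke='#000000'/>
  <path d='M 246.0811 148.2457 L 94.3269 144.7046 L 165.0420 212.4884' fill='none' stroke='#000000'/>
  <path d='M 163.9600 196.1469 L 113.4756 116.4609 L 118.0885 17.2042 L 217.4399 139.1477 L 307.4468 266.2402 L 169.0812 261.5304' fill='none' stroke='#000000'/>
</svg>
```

G21
G90
G0 X166.9442 Y67.2343
M4 S505
G1 X143.1791 Y68.2870 F2287
G1 X124.1164 Y67.7760
G1 X109.7560 Y65.7014
G1 X100.0980 Y62.0631
M5
G0 X246.0811 Y123.2272
M4 S505
G1 X94.3269 Y126.7683 F2287
G1 X165.0420 Y58.9845
M5
G0 X163.9600 Y75.3260
M4 S505
G1 X113.4756 Y155.0120 F2287
G1 X118.0885 Y254.2687
G1 X217.4399 Y132.3252
G1 X307.4468 Y5.2327
G1 X169.0812 Y9.9425
M5

1 u = 1 mm; y_m = 271.4729 − y.

[1] `<path>` quadratic bezier, #000000→score S505 F2287: (166.9442,67.2343) → (143.1791,68.2870) → (124.1164,67.7760) → (109.7560,65.7014) → (100.0980,62.0631)

[2] `<path>` open polyline, #000000→score S505 F2287: (246.0811,123.2272) → (94.3269,126.7683) → (165.0420,58.9845)

[3] `<path>` open polyline, #000000→score S505 F2287: (163.9600,75.3260) → (113.4756,155.0120) → (118.0885,254.2687) → (217.4399,132.3252) → (307.4468,5.2327) → (169.0812,9.9425)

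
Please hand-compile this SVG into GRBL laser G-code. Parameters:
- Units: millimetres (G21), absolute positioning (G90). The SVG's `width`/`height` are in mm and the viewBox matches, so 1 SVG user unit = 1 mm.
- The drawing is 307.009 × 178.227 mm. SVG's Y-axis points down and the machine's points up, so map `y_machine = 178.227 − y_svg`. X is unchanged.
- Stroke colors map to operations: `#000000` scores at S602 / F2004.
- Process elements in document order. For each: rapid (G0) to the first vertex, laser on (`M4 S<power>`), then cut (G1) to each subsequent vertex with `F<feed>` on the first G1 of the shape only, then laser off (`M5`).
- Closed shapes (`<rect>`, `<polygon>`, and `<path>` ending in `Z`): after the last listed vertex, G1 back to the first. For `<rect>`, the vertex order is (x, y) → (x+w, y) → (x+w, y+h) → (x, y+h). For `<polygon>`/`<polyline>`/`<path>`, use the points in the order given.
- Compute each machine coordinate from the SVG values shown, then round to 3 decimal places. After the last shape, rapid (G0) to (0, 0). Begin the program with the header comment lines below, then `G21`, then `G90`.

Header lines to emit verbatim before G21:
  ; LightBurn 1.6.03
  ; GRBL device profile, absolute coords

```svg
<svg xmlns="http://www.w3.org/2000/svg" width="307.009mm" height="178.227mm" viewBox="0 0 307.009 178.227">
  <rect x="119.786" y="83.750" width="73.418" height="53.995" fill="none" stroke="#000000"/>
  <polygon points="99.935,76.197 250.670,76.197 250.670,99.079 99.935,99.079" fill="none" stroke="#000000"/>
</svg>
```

; LightBurn 1.6.03
; GRBL device profile, absolute coords
G21
G90
G0 X119.786 Y94.477
M4 S602
G1 X193.204 Y94.477 F2004
G1 X193.204 Y40.482
G1 X119.786 Y40.482
G1 X119.786 Y94.477
M5
G0 X99.935 Y102.030
M4 S602
G1 X250.670 Y102.030 F2004
G1 X250.670 Y79.148
G1 X99.935 Y79.148
G1 X99.935 Y102.030
M5
G0 X0.000 Y0.000

Since the viewBox matches the mm dimensions, user units are millimetres directly. The only transform is the Y-flip y_m = 178.227 − y_svg.

Shape 1 is a rectangle drawn with `<rect>`. Its stroke #000000 means score at S602, F2004. After flipping Y the toolpath is (119.786,94.477) → (193.204,94.477) → (193.204,40.482) → (119.786,40.482) → (119.786,94.477), returning to the start.

Shape 2 is a rectangle drawn with `<polygon>`. Its stroke #000000 means score at S602, F2004. After flipping Y the toolpath is (99.935,102.030) → (250.670,102.030) → (250.670,79.148) → (99.935,79.148) → (99.935,102.030), returning to the start.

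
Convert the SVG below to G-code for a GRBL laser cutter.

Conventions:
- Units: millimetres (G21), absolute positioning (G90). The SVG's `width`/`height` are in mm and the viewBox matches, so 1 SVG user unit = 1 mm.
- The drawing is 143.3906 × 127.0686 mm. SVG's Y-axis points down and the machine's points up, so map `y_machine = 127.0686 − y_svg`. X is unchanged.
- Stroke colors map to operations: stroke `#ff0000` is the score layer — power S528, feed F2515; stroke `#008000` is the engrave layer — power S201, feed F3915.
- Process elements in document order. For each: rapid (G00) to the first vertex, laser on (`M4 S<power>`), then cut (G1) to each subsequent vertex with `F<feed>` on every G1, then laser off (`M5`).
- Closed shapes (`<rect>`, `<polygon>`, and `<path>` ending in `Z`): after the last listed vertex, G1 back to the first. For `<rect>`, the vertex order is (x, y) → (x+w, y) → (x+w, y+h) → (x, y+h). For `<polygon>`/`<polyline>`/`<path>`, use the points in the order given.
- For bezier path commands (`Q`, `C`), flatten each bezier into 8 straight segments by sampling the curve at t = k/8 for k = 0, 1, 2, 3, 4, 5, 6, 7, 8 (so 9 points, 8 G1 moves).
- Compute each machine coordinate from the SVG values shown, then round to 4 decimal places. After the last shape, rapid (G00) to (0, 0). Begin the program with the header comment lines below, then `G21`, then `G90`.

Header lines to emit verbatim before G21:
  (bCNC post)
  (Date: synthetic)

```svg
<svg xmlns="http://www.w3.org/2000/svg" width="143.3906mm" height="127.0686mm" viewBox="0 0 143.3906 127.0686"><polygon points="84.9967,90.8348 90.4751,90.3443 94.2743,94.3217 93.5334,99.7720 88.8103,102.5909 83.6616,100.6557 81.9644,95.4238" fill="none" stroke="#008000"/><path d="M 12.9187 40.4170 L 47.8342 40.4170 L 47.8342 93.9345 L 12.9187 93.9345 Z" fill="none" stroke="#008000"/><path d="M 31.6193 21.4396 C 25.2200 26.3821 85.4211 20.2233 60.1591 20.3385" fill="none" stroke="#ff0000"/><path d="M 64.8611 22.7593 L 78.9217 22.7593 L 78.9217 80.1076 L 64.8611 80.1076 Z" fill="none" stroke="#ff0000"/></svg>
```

viewBox `0 0 143.3906 127.0686` with mm width/height → 1 unit = 1 mm. Flip: y_m = 127.0686 − y_svg.

**Shape 1** — `<polygon>` regular polygon, stroke `#008000` → engrave (S201, F3915). Machine vertices: (84.9967,36.2338) → (90.4751,36.7243) → (94.2743,32.7469) → (93.5334,27.2966) → (88.8103,24.4777) → (83.6616,26.4129) → (81.9644,31.6448) → (84.9967,36.2338). Closed: final G1 returns to the first vertex.

**Shape 2** — `<path>` rectangle, stroke `#008000` → engrave (S201, F3915). Machine vertices: (12.9187,86.6516) → (47.8342,86.6516) → (47.8342,33.1341) → (12.9187,33.1341) → (12.9187,86.6516). Closed: final G1 returns to the first vertex.

**Shape 3** — `<path>` cubic bezier, stroke `#ff0000` → score (S528, F2515). Control points (SVG): P0=(31.6193,21.4396), P1=(25.2200,26.3821), P2=(85.4211,20.2233), P3=(60.1591,20.3385); sampled at t=k/8. Machine vertices: (31.6193,105.6290) → (32.0445,104.2620) → (36.9314,103.7321) → (44.4982,103.8358) → (52.9627,104.3693) → (60.5431,105.1291) → (65.4573,105.9116) → (65.9233,106.5131) → (60.1591,106.7301). Open path.

**Shape 4** — `<path>` rectangle, stroke `#ff0000` → score (S528, F2515). Machine vertices: (64.8611,104.3093) → (78.9217,104.3093) → (78.9217,46.9610) → (64.8611,46.9610) → (64.8611,104.3093). Closed: final G1 returns to the first vertex.

(bCNC post)
(Date: synthetic)
G21
G90
G00 X84.9967 Y36.2338
M4 S201
G1 X90.4751 Y36.7243 F3915
G1 X94.2743 Y32.7469 F3915
G1 X93.5334 Y27.2966 F3915
G1 X88.8103 Y24.4777 F3915
G1 X83.6616 Y26.4129 F3915
G1 X81.9644 Y31.6448 F3915
G1 X84.9967 Y36.2338 F3915
M5
G00 X12.9187 Y86.6516
M4 S201
G1 X47.8342 Y86.6516 F3915
G1 X47.8342 Y33.1341 F3915
G1 X12.9187 Y33.1341 F3915
G1 X12.9187 Y86.6516 F3915
M5
G00 X31.6193 Y105.6290
M4 S528
G1 X32.0445 Y104.2620 F2515
G1 X36.9314 Y103.7321 F2515
G1 X44.4982 Y103.8358 F2515
G1 X52.9627 Y104.3693 F2515
G1 X60.5431 Y105.1291 F2515
G1 X65.4573 Y105.9116 F2515
G1 X65.9233 Y106.5131 F2515
G1 X60.1591 Y106.7301 F2515
M5
G00 X64.8611 Y104.3093
M4 S528
G1 X78.9217 Y104.3093 F2515
G1 X78.9217 Y46.9610 F2515
G1 X64.8611 Y46.9610 F2515
G1 X64.8611 Y104.3093 F2515
M5
G00 X0.0000 Y0.0000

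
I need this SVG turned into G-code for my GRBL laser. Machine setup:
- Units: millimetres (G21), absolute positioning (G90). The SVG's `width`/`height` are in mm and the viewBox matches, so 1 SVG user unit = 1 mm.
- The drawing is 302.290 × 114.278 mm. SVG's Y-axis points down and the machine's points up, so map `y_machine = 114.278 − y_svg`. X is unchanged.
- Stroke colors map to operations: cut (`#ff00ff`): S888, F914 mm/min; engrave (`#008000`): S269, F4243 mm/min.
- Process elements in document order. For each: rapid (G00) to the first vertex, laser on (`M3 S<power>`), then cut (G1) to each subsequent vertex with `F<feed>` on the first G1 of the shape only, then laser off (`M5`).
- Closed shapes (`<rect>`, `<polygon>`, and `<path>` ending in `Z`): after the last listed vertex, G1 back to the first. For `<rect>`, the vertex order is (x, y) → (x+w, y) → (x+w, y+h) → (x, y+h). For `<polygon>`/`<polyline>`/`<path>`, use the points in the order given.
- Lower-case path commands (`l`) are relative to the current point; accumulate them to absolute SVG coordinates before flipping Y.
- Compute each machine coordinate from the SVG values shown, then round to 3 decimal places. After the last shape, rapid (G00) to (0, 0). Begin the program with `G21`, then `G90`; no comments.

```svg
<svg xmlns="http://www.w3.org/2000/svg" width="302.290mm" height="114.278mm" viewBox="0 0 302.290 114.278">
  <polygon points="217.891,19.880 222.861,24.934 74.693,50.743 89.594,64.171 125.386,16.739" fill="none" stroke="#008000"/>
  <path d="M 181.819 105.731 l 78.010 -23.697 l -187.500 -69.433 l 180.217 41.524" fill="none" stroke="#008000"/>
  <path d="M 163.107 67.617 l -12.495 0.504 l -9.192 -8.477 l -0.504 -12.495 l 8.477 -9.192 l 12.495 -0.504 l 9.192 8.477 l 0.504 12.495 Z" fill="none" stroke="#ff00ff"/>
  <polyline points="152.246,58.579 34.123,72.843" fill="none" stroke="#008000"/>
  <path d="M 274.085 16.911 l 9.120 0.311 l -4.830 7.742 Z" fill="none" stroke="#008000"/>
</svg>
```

G21
G90
G00 X217.891 Y94.398
M3 S269
G1 X222.861 Y89.344 F4243
G1 X74.693 Y63.535
G1 X89.594 Y50.107
G1 X125.386 Y97.539
G1 X217.891 Y94.398
M5
G00 X181.819 Y8.547
M3 S269
G1 X259.829 Y32.244 F4243
G1 X72.329 Y101.677
G1 X252.546 Y60.153
M5
G00 X163.107 Y46.661
M3 S888
G1 X150.612 Y46.157 F914
G1 X141.420 Y54.634
G1 X140.916 Y67.129
G1 X149.393 Y76.321
G1 X161.888 Y76.825
G1 X171.080 Y68.348
G1 X171.584 Y55.853
G1 X163.107 Y46.661
M5
G00 X152.246 Y55.699
M3 S269
G1 X34.123 Y41.435 F4243
M5
G00 X274.085 Y97.367
M3 S269
G1 X283.205 Y97.056 F4243
G1 X278.375 Y89.314
G1 X274.085 Y97.367
M5
G00 X0.000 Y0.000

viewBox `0 0 302.290 114.278` with mm width/height → 1 unit = 1 mm. Flip: y_m = 114.278 − y_svg.

**Shape 1** — `<polygon>` closed polygon, stroke `#008000` → engrave (S269, F4243). Machine vertices: (217.891,94.398) → (222.861,89.344) → (74.693,63.535) → (89.594,50.107) → (125.386,97.539) → (217.891,94.398). Closed: final G1 returns to the first vertex.

**Shape 2** — `<path>` open polyline, stroke `#008000` → engrave (S269, F4243). Machine vertices: (181.819,8.547) → (259.829,32.244) → (72.329,101.677) → (252.546,60.153). Open path.

**Shape 3** — `<path>` regular polygon, stroke `#ff00ff` → cut (S888, F914). Machine vertices: (163.107,46.661) → (150.612,46.157) → (141.420,54.634) → (140.916,67.129) → (149.393,76.321) → (161.888,76.825) → (171.080,68.348) → (171.584,55.853) → (163.107,46.661). Closed: final G1 returns to the first vertex.

**Shape 4** — `<polyline>` line segment, stroke `#008000` → engrave (S269, F4243). Machine vertices: (152.246,55.699) → (34.123,41.435). Open path.

**Shape 5** — `<path>` regular polygon, stroke `#008000` → engrave (S269, F4243). Machine vertices: (274.085,97.367) → (283.205,97.056) → (278.375,89.314) → (274.085,97.367). Closed: final G1 returns to the first vertex.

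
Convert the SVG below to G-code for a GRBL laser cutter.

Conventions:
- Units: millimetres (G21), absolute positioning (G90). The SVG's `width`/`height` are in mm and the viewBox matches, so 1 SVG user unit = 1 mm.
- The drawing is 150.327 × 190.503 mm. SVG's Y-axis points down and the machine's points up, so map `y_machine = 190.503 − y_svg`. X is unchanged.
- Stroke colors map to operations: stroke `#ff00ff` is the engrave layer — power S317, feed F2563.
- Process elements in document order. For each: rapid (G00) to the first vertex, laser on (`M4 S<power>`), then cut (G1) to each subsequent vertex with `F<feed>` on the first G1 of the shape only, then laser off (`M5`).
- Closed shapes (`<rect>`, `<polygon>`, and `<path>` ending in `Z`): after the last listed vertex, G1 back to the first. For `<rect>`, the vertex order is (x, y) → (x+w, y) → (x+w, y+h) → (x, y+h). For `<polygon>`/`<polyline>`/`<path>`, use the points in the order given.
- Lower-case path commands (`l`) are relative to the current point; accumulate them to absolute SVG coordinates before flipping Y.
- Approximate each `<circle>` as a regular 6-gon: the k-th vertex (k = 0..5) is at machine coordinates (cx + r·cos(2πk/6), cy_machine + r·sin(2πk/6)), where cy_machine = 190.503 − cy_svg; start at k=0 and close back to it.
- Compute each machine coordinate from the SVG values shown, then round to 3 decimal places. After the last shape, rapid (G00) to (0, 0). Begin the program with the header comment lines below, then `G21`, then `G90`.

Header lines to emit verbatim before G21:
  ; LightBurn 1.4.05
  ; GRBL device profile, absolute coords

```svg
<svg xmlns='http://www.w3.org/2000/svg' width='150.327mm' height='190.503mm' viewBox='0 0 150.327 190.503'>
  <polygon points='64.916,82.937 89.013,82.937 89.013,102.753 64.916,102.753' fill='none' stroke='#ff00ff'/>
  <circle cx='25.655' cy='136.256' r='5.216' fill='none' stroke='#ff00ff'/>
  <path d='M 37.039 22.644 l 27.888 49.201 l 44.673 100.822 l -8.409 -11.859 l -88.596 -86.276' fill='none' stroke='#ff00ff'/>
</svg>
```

; LightBurn 1.4.05
; GRBL device profile, absolute coords
G21
G90
G00 X64.916 Y107.566
M4 S317
G1 X89.013 Y107.566 F2563
G1 X89.013 Y87.750
G1 X64.916 Y87.750
G1 X64.916 Y107.566
M5
G00 X30.871 Y54.247
M4 S317
G1 X28.263 Y58.764 F2563
G1 X23.047 Y58.764
G1 X20.439 Y54.247
G1 X23.047 Y49.730
G1 X28.263 Y49.730
G1 X30.871 Y54.247
M5
G00 X37.039 Y167.859
M4 S317
G1 X64.927 Y118.658 F2563
G1 X109.600 Y17.836
G1 X101.191 Y29.695
G1 X12.595 Y115.971
M5
G00 X0.000 Y0.000

1 u = 1 mm; y_m = 190.503 − y.

[1] `<polygon>` rectangle, #ff00ff→engrave S317 F2563: (64.916,107.566) → (89.013,107.566) → (89.013,87.750) → (64.916,87.750) → (64.916,107.566) (closed)

[2] `<circle>` circle, #ff00ff→engrave S317 F2563: (30.871,54.247) → (28.263,58.764) → (23.047,58.764) → (20.439,54.247) → (23.047,49.730) → (28.263,49.730) → (30.871,54.247) (closed)

[3] `<path>` open polyline, #ff00ff→engrave S317 F2563: (37.039,167.859) → (64.927,118.658) → (109.600,17.836) → (101.191,29.695) → (12.595,115.971)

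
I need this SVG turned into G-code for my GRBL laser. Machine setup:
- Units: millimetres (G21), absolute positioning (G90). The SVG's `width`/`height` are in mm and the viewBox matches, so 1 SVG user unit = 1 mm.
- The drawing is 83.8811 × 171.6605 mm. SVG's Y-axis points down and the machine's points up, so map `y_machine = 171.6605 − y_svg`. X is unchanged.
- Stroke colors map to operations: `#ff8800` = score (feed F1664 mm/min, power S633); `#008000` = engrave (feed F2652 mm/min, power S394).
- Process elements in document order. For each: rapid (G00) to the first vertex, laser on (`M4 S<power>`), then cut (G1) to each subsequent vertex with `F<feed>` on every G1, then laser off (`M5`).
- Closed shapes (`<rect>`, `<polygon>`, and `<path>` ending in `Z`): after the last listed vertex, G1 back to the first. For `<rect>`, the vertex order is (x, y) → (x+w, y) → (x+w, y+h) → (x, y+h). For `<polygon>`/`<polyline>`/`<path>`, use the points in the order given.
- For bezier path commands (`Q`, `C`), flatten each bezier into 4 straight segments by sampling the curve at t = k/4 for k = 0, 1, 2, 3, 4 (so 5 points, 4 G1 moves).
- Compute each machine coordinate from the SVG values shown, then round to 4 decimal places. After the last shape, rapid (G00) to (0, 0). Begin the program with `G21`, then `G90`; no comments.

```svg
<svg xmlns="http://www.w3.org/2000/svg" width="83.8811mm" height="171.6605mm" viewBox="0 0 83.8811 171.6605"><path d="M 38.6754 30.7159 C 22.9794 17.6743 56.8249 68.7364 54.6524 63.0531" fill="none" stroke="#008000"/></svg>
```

viewBox `0 0 83.8811 171.6605` with mm width/height → 1 unit = 1 mm. Flip: y_m = 171.6605 − y_svg.

**Shape 1** — `<path>` cubic bezier, stroke `#008000` → engrave (S394, F2652). Control points (SVG): P0=(38.6754,30.7159), P1=(22.9794,17.6743), P2=(56.8249,68.7364), P3=(54.6524,63.0531); sampled at t=k/4. Machine vertices: (38.6754,140.9446) → (34.8556,140.5946) → (41.5926,127.5354) → (50.8653,113.0964) → (54.6524,108.6074). Open path.

G21
G90
G00 X38.6754 Y140.9446
M4 S394
G1 X34.8556 Y140.5946 F2652
G1 X41.5926 Y127.5354 F2652
G1 X50.8653 Y113.0964 F2652
G1 X54.6524 Y108.6074 F2652
M5
G00 X0.0000 Y0.0000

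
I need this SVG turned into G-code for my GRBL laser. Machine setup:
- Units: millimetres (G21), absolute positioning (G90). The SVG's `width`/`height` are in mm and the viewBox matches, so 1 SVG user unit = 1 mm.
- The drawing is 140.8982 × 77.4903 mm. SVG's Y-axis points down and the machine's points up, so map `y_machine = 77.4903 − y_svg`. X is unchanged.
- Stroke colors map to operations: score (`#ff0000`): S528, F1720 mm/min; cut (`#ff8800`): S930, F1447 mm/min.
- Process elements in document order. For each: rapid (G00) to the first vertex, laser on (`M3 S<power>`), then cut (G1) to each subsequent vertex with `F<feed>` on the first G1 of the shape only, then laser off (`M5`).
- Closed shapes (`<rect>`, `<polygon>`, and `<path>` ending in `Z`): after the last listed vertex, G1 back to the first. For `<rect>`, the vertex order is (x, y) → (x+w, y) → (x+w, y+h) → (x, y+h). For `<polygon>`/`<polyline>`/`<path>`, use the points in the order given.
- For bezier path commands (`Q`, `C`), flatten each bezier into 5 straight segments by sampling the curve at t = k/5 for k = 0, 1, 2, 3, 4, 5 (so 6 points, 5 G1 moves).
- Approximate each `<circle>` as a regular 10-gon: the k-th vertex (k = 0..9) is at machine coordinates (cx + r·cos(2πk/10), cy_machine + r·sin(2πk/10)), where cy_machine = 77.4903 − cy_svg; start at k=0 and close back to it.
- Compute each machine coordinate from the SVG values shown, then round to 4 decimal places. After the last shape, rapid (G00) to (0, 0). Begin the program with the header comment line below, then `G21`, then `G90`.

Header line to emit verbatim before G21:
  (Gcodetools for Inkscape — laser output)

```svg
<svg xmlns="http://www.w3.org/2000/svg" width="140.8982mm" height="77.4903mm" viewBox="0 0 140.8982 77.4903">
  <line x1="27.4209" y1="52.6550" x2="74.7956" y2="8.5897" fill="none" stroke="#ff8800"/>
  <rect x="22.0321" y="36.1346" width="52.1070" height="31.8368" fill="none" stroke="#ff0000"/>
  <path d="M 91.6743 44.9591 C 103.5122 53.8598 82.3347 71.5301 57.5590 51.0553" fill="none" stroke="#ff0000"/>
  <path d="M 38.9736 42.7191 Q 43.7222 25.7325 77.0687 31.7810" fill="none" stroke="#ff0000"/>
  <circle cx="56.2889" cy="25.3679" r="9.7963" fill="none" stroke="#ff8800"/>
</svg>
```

(Gcodetools for Inkscape — laser output)
G21
G90
G00 X27.4209 Y24.8353
M3 S930
G1 X74.7956 Y68.9006 F1447
M5
G00 X22.0321 Y41.3557
M3 S528
G1 X74.1391 Y41.3557 F1720
G1 X74.1391 Y9.5189
G1 X22.0321 Y9.5189
G1 X22.0321 Y41.3557
M5
G00 X91.6743 Y32.5312
M3 S528
G1 X95.0505 Y26.5137 F1720
G1 X91.9151 Y20.6435
G1 X83.6800 Y17.1723
G1 X71.7573 Y18.3522
G1 X57.5590 Y26.4350
M5
G00 X38.9736 Y34.7712
M3 S528
G1 X42.0170 Y40.6444 F1720
G1 X47.3481 Y44.6749
G1 X54.9672 Y46.8625
G1 X64.8740 Y47.2073
G1 X77.0687 Y45.7093
M5
G00 X66.0852 Y52.1224
M3 S930
G1 X64.2143 Y57.8805 F1447
G1 X59.3161 Y61.4392
G1 X53.2617 Y61.4392
G1 X48.3635 Y57.8805
G1 X46.4926 Y52.1224
G1 X48.3635 Y46.3643
G1 X53.2617 Y42.8056
G1 X59.3161 Y42.8056
G1 X64.2143 Y46.3643
G1 X66.0852 Y52.1224
M5
G00 X0.0000 Y0.0000

viewBox `0 0 140.8982 77.4903` with mm width/height → 1 unit = 1 mm. Flip: y_m = 77.4903 − y_svg.

**Shape 1** — `<line>` line segment, stroke `#ff8800` → cut (S930, F1447). Machine vertices: (27.4209,24.8353) → (74.7956,68.9006). Open path.

**Shape 2** — `<rect>` rectangle, stroke `#ff0000` → score (S528, F1720). Machine vertices: (22.0321,41.3557) → (74.1391,41.3557) → (74.1391,9.5189) → (22.0321,9.5189) → (22.0321,41.3557). Closed: final G1 returns to the first vertex.

**Shape 3** — `<path>` cubic bezier, stroke `#ff0000` → score (S528, F1720). Control points (SVG): P0=(91.6743,44.9591), P1=(103.5122,53.8598), P2=(82.3347,71.5301), P3=(57.5590,51.0553); sampled at t=k/5. Machine vertices: (91.6743,32.5312) → (95.0505,26.5137) → (91.9151,20.6435) → (83.6800,17.1723) → (71.7573,18.3522) → (57.5590,26.4350). Open path.

**Shape 4** — `<path>` quadratic bezier, stroke `#ff0000` → score (S528, F1720). Control points (SVG): P0=(38.9736,42.7191), P1=(43.7222,25.7325), P2=(77.0687,31.7810); sampled at t=k/5. Machine vertices: (38.9736,34.7712) → (42.0170,40.6444) → (47.3481,44.6749) → (54.9672,46.8625) → (64.8740,47.2073) → (77.0687,45.7093). Open path.

**Shape 5** — `<circle>` circle, stroke `#ff8800` → cut (S930, F1447). Machine vertices: (66.0852,52.1224) → (64.2143,57.8805) → (59.3161,61.4392) → (53.2617,61.4392) → (48.3635,57.8805) → (46.4926,52.1224) → (48.3635,46.3643) → (53.2617,42.8056) → (59.3161,42.8056) → (64.2143,46.3643) → (66.0852,52.1224). Closed: final G1 returns to the first vertex.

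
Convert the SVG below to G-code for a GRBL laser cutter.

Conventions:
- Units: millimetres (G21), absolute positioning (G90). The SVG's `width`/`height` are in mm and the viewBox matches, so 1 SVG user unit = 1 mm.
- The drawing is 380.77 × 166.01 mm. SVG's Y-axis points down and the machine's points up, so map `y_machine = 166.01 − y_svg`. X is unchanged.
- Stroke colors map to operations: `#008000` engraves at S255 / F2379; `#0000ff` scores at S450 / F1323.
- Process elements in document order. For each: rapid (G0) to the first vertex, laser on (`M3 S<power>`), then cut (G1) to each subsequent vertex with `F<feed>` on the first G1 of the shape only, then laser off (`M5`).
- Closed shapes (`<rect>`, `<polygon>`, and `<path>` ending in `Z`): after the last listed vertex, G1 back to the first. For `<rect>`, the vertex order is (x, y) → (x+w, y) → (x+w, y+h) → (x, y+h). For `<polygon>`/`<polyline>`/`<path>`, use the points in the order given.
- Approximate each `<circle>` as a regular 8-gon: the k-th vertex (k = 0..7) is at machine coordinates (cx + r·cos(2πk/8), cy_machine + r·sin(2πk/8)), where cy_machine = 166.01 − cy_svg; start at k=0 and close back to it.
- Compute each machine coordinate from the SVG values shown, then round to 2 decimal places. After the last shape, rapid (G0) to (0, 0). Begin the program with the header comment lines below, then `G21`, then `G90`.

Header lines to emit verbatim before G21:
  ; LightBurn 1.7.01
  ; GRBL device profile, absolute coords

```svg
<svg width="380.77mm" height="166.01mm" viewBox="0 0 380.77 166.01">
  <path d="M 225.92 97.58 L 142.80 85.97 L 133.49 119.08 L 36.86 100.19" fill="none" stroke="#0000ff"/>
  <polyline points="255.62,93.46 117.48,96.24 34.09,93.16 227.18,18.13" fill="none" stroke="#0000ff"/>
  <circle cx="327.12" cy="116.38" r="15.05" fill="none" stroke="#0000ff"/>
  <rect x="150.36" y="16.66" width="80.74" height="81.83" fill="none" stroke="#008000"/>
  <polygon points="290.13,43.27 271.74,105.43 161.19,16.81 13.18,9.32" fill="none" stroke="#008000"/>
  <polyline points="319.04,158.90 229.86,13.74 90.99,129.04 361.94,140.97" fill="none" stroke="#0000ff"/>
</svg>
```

viewBox `0 0 380.77 166.01` with mm width/height → 1 unit = 1 mm. Flip: y_m = 166.01 − y_svg.

**Shape 1** — `<path>` open polyline, stroke `#0000ff` → score (S450, F1323). Machine vertices: (225.92,68.43) → (142.80,80.04) → (133.49,46.93) → (36.86,65.82). Open path.

**Shape 2** — `<polyline>` open polyline, stroke `#0000ff` → score (S450, F1323). Machine vertices: (255.62,72.55) → (117.48,69.77) → (34.09,72.85) → (227.18,147.88). Open path.

**Shape 3** — `<circle>` circle, stroke `#0000ff` → score (S450, F1323). Machine vertices: (342.17,49.63) → (337.76,60.27) → (327.12,64.68) → (316.48,60.27) → (312.07,49.63) → (316.48,38.99) → (327.12,34.58) → (337.76,38.99) → (342.17,49.63). Closed: final G1 returns to the first vertex.

**Shape 4** — `<rect>` rectangle, stroke `#008000` → engrave (S255, F2379). Machine vertices: (150.36,149.35) → (231.10,149.35) → (231.10,67.52) → (150.36,67.52) → (150.36,149.35). Closed: final G1 returns to the first vertex.

**Shape 5** — `<polygon>` closed polygon, stroke `#008000` → engrave (S255, F2379). Machine vertices: (290.13,122.74) → (271.74,60.58) → (161.19,149.20) → (13.18,156.69) → (290.13,122.74). Closed: final G1 returns to the first vertex.

**Shape 6** — `<polyline>` open polyline, stroke `#0000ff` → score (S450, F1323). Machine vertices: (319.04,7.11) → (229.86,152.27) → (90.99,36.97) → (361.94,25.04). Open path.

; LightBurn 1.7.01
; GRBL device profile, absolute coords
G21
G90
G0 X225.92 Y68.43
M3 S450
G1 X142.80 Y80.04 F1323
G1 X133.49 Y46.93
G1 X36.86 Y65.82
M5
G0 X255.62 Y72.55
M3 S450
G1 X117.48 Y69.77 F1323
G1 X34.09 Y72.85
G1 X227.18 Y147.88
M5
G0 X342.17 Y49.63
M3 S450
G1 X337.76 Y60.27 F1323
G1 X327.12 Y64.68
G1 X316.48 Y60.27
G1 X312.07 Y49.63
G1 X316.48 Y38.99
G1 X327.12 Y34.58
G1 X337.76 Y38.99
G1 X342.17 Y49.63
M5
G0 X150.36 Y149.35
M3 S255
G1 X231.10 Y149.35 F2379
G1 X231.10 Y67.52
G1 X150.36 Y67.52
G1 X150.36 Y149.35
M5
G0 X290.13 Y122.74
M3 S255
G1 X271.74 Y60.58 F2379
G1 X161.19 Y149.20
G1 X13.18 Y156.69
G1 X290.13 Y122.74
M5
G0 X319.04 Y7.11
M3 S450
G1 X229.86 Y152.27 F1323
G1 X90.99 Y36.97
G1 X361.94 Y25.04
M5
G0 X0.00 Y0.00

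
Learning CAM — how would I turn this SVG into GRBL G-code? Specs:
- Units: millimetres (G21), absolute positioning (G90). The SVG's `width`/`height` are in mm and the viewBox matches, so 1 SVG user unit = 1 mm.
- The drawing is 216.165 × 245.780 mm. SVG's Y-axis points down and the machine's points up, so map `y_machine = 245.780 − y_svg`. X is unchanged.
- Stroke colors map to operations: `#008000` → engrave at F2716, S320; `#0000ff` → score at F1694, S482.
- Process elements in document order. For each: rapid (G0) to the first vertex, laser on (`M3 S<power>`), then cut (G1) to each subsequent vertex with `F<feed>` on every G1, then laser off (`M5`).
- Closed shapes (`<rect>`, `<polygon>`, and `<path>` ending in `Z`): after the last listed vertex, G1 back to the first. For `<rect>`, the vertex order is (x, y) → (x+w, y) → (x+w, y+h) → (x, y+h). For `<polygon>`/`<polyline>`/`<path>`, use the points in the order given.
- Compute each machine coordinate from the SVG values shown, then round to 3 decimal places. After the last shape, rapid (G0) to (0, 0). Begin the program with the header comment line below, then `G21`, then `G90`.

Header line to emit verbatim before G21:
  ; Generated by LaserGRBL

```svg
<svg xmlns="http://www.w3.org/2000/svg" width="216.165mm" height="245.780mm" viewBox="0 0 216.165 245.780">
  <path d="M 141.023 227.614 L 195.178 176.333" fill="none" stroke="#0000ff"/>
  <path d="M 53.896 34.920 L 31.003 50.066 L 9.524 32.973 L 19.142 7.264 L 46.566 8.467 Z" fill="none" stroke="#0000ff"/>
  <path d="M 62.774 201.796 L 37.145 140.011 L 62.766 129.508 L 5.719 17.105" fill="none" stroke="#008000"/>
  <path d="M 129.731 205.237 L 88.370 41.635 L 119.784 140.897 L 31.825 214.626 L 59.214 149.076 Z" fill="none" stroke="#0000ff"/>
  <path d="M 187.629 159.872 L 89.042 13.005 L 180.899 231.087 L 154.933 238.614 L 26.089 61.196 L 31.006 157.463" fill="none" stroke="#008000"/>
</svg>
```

; Generated by LaserGRBL
G21
G90
G0 X141.023 Y18.166
M3 S482
G1 X195.178 Y69.447 F1694
M5
G0 X53.896 Y210.860
M3 S482
G1 X31.003 Y195.714 F1694
G1 X9.524 Y212.807 F1694
G1 X19.142 Y238.516 F1694
G1 X46.566 Y237.313 F1694
G1 X53.896 Y210.860 F1694
M5
G0 X62.774 Y43.984
M3 S320
G1 X37.145 Y105.769 F2716
G1 X62.766 Y116.272 F2716
G1 X5.719 Y228.675 F2716
M5
G0 X129.731 Y40.543
M3 S482
G1 X88.370 Y204.145 F1694
G1 X119.784 Y104.883 F1694
G1 X31.825 Y31.154 F1694
G1 X59.214 Y96.704 F1694
G1 X129.731 Y40.543 F1694
M5
G0 X187.629 Y85.908
M3 S320
G1 X89.042 Y232.775 F2716
G1 X180.899 Y14.693 F2716
G1 X154.933 Y7.166 F2716
G1 X26.089 Y184.584 F2716
G1 X31.006 Y88.317 F2716
M5
G0 X0.000 Y0.000

1 u = 1 mm; y_m = 245.780 − y.

[1] `<path>` line segment, #0000ff→score S482 F1694: (141.023,18.166) → (195.178,69.447)

[2] `<path>` regular polygon, #0000ff→score S482 F1694: (53.896,210.860) → (31.003,195.714) → (9.524,212.807) → (19.142,238.516) → (46.566,237.313) → (53.896,210.860) (closed)

[3] `<path>` open polyline, #008000→engrave S320 F2716: (62.774,43.984) → (37.145,105.769) → (62.766,116.272) → (5.719,228.675)

[4] `<path>` closed polygon, #0000ff→score S482 F1694: (129.731,40.543) → (88.370,204.145) → (119.784,104.883) → (31.825,31.154) → (59.214,96.704) → (129.731,40.543) (closed)

[5] `<path>` open polyline, #008000→engrave S320 F2716: (187.629,85.908) → (89.042,232.775) → (180.899,14.693) → (154.933,7.166) → (26.089,184.584) → (31.006,88.317)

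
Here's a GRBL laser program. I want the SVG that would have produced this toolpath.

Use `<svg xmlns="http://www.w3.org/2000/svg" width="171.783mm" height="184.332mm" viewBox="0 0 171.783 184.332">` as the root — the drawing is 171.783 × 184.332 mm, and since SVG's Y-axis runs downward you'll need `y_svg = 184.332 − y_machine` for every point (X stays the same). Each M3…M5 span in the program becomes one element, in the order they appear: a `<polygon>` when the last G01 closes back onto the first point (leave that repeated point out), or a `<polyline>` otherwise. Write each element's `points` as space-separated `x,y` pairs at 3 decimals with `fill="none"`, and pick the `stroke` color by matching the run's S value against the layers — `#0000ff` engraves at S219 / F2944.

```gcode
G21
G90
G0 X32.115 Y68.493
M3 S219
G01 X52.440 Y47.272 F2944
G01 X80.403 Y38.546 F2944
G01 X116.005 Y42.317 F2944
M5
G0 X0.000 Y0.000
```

Each laser-on run becomes one SVG element. Flip Y back into SVG space with y_svg = 184.332 − y_machine. Every run uses S219, so all elements get stroke `#0000ff` (engrave).

Run 1: The run is open, so emit a `<polyline>` with points (Y-flipped): 32.115,115.839 52.440,137.060 80.403,145.786 116.005,142.015.

<svg xmlns="http://www.w3.org/2000/svg" width="171.783mm" height="184.332mm" viewBox="0 0 171.783 184.332">
  <polyline points="32.115,115.839 52.440,137.060 80.403,145.786 116.005,142.015" fill="none" stroke="#0000ff"/>
</svg>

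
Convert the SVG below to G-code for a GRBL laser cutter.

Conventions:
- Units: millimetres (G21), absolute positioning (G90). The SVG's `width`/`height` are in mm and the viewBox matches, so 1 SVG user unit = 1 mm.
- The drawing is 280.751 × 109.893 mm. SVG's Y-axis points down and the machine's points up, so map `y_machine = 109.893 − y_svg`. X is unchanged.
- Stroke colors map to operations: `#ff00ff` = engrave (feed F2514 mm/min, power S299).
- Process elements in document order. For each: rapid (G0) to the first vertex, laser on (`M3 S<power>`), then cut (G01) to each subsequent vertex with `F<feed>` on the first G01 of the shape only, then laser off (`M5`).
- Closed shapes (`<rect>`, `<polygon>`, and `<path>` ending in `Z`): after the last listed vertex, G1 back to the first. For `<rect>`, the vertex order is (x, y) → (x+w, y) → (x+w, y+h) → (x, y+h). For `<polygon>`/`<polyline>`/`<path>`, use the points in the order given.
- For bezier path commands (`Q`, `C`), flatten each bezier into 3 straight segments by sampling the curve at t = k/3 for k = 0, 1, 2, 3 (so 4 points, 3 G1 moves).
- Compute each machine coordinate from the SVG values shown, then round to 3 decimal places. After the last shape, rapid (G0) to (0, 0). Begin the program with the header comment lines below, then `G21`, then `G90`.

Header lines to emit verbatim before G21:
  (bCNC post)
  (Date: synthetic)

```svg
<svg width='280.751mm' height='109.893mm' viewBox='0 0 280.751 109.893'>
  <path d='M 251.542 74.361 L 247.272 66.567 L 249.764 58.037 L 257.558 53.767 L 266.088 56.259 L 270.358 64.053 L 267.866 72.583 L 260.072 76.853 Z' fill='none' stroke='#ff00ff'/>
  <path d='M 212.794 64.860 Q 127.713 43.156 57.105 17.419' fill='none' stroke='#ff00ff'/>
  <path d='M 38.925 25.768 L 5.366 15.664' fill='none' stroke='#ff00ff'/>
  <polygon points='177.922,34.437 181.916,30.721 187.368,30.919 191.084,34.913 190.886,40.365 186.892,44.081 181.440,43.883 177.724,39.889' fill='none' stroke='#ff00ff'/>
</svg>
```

(bCNC post)
(Date: synthetic)
G21
G90
G0 X251.542 Y35.532
M3 S299
G01 X247.272 Y43.326 F2514
G01 X249.764 Y51.856
G01 X257.558 Y56.126
G01 X266.088 Y53.634
G01 X270.358 Y45.840
G01 X267.866 Y37.310
G01 X260.072 Y33.040
G01 X251.542 Y35.532
M5
G0 X212.794 Y45.033
M3 S299
G01 X157.681 Y59.950 F2514
G01 X105.785 Y75.764
G01 X57.105 Y92.474
M5
G0 X38.925 Y84.125
M3 S299
G01 X5.366 Y94.229 F2514
M5
G0 X177.922 Y75.456
M3 S299
G01 X181.916 Y79.172 F2514
G01 X187.368 Y78.974
G01 X191.084 Y74.980
G01 X190.886 Y69.528
G01 X186.892 Y65.812
G01 X181.440 Y66.010
G01 X177.724 Y70.004
G01 X177.922 Y75.456
M5
G0 X0.000 Y0.000

viewBox `0 0 280.751 109.893` with mm width/height → 1 unit = 1 mm. Flip: y_m = 109.893 − y_svg.

**Shape 1** — `<path>` regular polygon, stroke `#ff00ff` → engrave (S299, F2514). Machine vertices: (251.542,35.532) → (247.272,43.326) → (249.764,51.856) → (257.558,56.126) → (266.088,53.634) → (270.358,45.840) → (267.866,37.310) → (260.072,33.040) → (251.542,35.532). Closed: final G1 returns to the first vertex.

**Shape 2** — `<path>` quadratic bezier, stroke `#ff00ff` → engrave (S299, F2514). Control points (SVG): P0=(212.794,64.860), P1=(127.713,43.156), P2=(57.105,17.419); sampled at t=k/3. Machine vertices: (212.794,45.033) → (157.681,59.950) → (105.785,75.764) → (57.105,92.474). Open path.

**Shape 3** — `<path>` line segment, stroke `#ff00ff` → engrave (S299, F2514). Machine vertices: (38.925,84.125) → (5.366,94.229). Open path.

**Shape 4** — `<polygon>` regular polygon, stroke `#ff00ff` → engrave (S299, F2514). Machine vertices: (177.922,75.456) → (181.916,79.172) → (187.368,78.974) → (191.084,74.980) → (190.886,69.528) → (186.892,65.812) → (181.440,66.010) → (177.724,70.004) → (177.922,75.456). Closed: final G1 returns to the first vertex.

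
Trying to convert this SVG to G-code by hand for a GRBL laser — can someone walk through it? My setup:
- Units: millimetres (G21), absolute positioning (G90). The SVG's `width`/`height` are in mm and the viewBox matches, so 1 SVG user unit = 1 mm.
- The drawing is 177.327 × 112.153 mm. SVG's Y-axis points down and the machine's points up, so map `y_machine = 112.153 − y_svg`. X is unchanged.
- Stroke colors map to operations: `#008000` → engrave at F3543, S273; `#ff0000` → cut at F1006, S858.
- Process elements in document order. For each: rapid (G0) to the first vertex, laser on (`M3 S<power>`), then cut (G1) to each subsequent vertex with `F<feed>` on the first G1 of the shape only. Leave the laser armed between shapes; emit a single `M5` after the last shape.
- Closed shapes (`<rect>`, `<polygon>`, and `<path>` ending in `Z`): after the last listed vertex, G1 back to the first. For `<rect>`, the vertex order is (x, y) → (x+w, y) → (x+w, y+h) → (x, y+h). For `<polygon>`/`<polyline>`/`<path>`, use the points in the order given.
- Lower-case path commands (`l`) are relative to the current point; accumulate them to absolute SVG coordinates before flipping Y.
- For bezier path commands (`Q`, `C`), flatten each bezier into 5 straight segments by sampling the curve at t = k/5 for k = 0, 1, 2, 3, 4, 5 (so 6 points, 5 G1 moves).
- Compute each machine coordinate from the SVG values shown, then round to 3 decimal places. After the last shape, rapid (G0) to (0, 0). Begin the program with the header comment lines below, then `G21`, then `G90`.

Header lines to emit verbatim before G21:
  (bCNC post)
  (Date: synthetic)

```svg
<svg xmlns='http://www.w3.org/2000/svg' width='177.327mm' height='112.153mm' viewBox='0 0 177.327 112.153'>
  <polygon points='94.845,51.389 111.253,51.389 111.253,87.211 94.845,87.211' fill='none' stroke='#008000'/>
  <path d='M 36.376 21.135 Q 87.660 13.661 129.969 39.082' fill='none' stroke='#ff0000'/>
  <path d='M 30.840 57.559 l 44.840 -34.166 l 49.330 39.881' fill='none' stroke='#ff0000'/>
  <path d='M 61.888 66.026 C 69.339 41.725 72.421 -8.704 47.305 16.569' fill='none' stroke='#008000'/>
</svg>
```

Since the viewBox matches the mm dimensions, user units are millimetres directly. The only transform is the Y-flip y_m = 112.153 − y_svg.

Shape 1 is a rectangle drawn with `<polygon>`. Its stroke #008000 means engrave at S273, F3543. After flipping Y the toolpath is (94.845,60.764) → (111.253,60.764) → (111.253,24.942) → (94.845,24.942) → (94.845,60.764), returning to the start.

Shape 2 is a quadratic bezier drawn with `<path>`. Its stroke #ff0000 means cut at S858, F1006. After flipping Y the toolpath is (36.376,91.018) → (56.531,92.692) → (75.967,91.734) → (94.686,88.145) → (112.686,81.924) → (129.969,73.071).

Shape 3 is a open polyline drawn with `<path>`. Its stroke #ff0000 means cut at S858, F1006. After flipping Y the toolpath is (30.840,54.594) → (75.680,88.760) → (125.010,48.879).

Shape 4 is a cubic bezier drawn with `<path>`. Its stroke #008000 means engrave at S273, F3543. After flipping Y the toolpath is (61.888,46.127) → (65.644,63.028) → (67.207,81.313) → (65.434,96.092) → (59.181,102.478) → (47.305,95.584).

(bCNC post)
(Date: synthetic)
G21
G90
G0 X94.845 Y60.764
M3 S273
G1 X111.253 Y60.764 F3543
G1 X111.253 Y24.942
G1 X94.845 Y24.942
G1 X94.845 Y60.764
G0 X36.376 Y91.018
M3 S858
G1 X56.531 Y92.692 F1006
G1 X75.967 Y91.734
G1 X94.686 Y88.145
G1 X112.686 Y81.924
G1 X129.969 Y73.071
G0 X30.840 Y54.594
M3 S858
G1 X75.680 Y88.760 F1006
G1 X125.010 Y48.879
G0 X61.888 Y46.127
M3 S273
G1 X65.644 Y63.028 F3543
G1 X67.207 Y81.313
G1 X65.434 Y96.092
G1 X59.181 Y102.478
G1 X47.305 Y95.584
M5
G0 X0.000 Y0.000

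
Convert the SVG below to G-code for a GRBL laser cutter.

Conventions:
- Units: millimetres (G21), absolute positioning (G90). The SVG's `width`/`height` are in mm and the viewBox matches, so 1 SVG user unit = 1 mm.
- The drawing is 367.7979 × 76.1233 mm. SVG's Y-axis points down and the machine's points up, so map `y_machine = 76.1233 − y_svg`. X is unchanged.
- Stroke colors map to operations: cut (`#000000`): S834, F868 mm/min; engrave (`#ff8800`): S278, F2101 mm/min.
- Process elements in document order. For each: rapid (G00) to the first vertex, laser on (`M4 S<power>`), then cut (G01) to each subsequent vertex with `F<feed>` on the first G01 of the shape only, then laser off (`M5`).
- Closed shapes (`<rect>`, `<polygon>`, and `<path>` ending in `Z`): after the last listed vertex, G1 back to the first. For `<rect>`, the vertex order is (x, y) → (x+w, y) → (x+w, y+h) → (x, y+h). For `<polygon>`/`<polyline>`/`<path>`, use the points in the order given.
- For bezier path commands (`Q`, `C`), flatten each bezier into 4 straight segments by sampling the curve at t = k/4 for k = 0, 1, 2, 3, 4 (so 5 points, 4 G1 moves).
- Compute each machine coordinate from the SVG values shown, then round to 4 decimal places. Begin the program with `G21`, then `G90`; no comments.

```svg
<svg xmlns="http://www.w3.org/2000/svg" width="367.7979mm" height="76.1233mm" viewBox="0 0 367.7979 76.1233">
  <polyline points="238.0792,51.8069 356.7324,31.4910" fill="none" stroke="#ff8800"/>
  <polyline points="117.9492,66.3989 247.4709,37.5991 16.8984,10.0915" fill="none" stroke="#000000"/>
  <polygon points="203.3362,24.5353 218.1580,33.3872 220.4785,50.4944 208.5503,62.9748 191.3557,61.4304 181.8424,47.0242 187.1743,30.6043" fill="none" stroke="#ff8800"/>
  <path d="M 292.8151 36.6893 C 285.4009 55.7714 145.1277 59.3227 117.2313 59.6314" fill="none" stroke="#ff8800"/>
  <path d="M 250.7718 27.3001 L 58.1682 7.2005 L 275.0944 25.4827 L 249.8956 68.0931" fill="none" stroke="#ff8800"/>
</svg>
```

G21
G90
G00 X238.0792 Y24.3164
M4 S278
G01 X356.7324 Y44.6323 F2101
M5
G00 X117.9492 Y9.7244
M4 S834
G01 X247.4709 Y38.5242 F868
G01 X16.8984 Y66.0318
M5
G00 X203.3362 Y51.5880
M4 S278
G01 X218.1580 Y42.7361 F2101
G01 X220.4785 Y25.6289
G01 X208.5503 Y13.1485
G01 X191.3557 Y14.6929
G01 X181.8424 Y29.0991
G01 X187.1743 Y45.5190
G01 X203.3362 Y51.5880
M5
G00 X292.8151 Y39.4340
M4 S278
G01 X266.1752 Y27.8424 F2101
G01 X212.7040 Y20.9229
G01 X155.3924 Y17.5234
G01 X117.2313 Y16.4919
M5
G00 X250.7718 Y48.8232
M4 S278
G01 X58.1682 Y68.9228 F2101
G01 X275.0944 Y50.6406
G01 X249.8956 Y8.0302
M5

viewBox `0 0 367.7979 76.1233` with mm width/height → 1 unit = 1 mm. Flip: y_m = 76.1233 − y_svg.

**Shape 1** — `<polyline>` line segment, stroke `#ff8800` → engrave (S278, F2101). Machine vertices: (238.0792,24.3164) → (356.7324,44.6323). Open path.

**Shape 2** — `<polyline>` open polyline, stroke `#000000` → cut (S834, F868). Machine vertices: (117.9492,9.7244) → (247.4709,38.5242) → (16.8984,66.0318). Open path.

**Shape 3** — `<polygon>` regular polygon, stroke `#ff8800` → engrave (S278, F2101). Machine vertices: (203.3362,51.5880) → (218.1580,42.7361) → (220.4785,25.6289) → (208.5503,13.1485) → (191.3557,14.6929) → (181.8424,29.0991) → (187.1743,45.5190) → (203.3362,51.5880). Closed: final G1 returns to the first vertex.

**Shape 4** — `<path>` cubic bezier, stroke `#ff8800` → engrave (S278, F2101). Control points (SVG): P0=(292.8151,36.6893), P1=(285.4009,55.7714), P2=(145.1277,59.3227), P3=(117.2313,59.6314); sampled at t=k/4. Machine vertices: (292.8151,39.4340) → (266.1752,27.8424) → (212.7040,20.9229) → (155.3924,17.5234) → (117.2313,16.4919). Open path.

**Shape 5** — `<path>` open polyline, stroke `#ff8800` → engrave (S278, F2101). Machine vertices: (250.7718,48.8232) → (58.1682,68.9228) → (275.0944,50.6406) → (249.8956,8.0302). Open path.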